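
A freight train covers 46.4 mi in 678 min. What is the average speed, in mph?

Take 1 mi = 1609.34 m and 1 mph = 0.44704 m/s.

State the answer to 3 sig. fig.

4.11 mph

46.4 mi × 1609.34 = 74673.4 m
678 min × 60 = 40680 s
v = d / t = 74673.4 m / 40680 s = 1.83563 m/s
1.83563 m/s ÷ (0.44704 m/s/mph) = 4.10619 mph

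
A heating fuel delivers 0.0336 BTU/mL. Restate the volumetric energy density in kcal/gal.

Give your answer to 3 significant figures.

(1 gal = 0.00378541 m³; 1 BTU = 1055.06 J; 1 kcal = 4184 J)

0.0336 BTU/mL × 1055.06 J/BTU ÷ 10⁻⁶ m³/mL = 3.545×10⁷ J/m³
3.545×10⁷ J/m³ ÷ 4184 J/kcal × 0.00378541 m³/gal = 32.0728 kcal/gal

32.1 kcal/gal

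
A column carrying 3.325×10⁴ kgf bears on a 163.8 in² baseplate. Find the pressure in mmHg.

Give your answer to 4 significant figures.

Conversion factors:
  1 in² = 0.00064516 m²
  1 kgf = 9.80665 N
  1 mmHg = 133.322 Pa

2.314×10⁴ mmHg

3.325×10⁴ kgf × 9.80665 → 326071 N
163.8 in² × 0.00064516 → 0.105677 m²
P = F / A = 326071 N / 0.105677 m² = 3.08554×10⁶ Pa
3.08554×10⁶ Pa ÷ (133.322 Pa/mmHg) = 23143.5 mmHg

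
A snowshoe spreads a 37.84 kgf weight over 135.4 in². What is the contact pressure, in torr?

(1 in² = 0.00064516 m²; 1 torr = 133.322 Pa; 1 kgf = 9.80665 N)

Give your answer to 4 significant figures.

31.86 torr

37.84 kgf × 9.80665 = 371.084 N
135.4 in² × 0.00064516 = 0.0873547 m²
P = F / A = 371.084 N / 0.0873547 m² = 4248.01 Pa
4248.01 Pa ÷ (133.322 Pa/torr) = 31.8628 torr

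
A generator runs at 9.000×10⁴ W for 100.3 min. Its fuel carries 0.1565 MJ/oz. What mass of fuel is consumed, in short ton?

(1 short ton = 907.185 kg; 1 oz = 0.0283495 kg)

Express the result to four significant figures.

0.1082 short ton

100.3 min → 6018 s
E = P × t = 90000 × 6018 = 5.4162×10⁸ J
0.1565 MJ/oz → 5.52038×10⁶ J/kg
m = E / e_s = 5.4162×10⁸ / 5.52038×10⁶ = 98.1128 kg
In short ton: 98.1128 / 907.185 = 0.108151 short ton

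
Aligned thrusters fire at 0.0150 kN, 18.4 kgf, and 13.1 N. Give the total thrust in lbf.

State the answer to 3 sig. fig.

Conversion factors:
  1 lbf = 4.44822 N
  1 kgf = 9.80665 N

46.9 lbf

0.0150 kN × 1000 = 15 N
18.4 kgf × 9.80665 = 180.442 N
13.1 N (already N)
Total: 15 + 180.442 + 13.1 = 208.542 N
In lbf: 208.542 / 4.44822 = 46.8821 lbf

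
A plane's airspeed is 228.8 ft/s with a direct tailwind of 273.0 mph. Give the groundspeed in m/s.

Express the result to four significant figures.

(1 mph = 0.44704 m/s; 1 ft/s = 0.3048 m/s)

228.8 ft/s × 0.3048 = 69.7382 m/s
273.0 mph × 0.44704 = 122.042 m/s
Total: 69.7382 + 122.042 = 191.78 m/s

191.8 m/s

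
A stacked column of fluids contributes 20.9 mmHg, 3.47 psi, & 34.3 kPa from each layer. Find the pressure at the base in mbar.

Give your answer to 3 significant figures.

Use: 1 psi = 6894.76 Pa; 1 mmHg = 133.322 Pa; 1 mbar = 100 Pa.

20.9 mmHg × 133.322 → 2786.43 Pa
3.47 psi × 6894.76 → 23924.8 Pa
34.3 kPa × 1000 → 34300 Pa
Combined: 2786.43 + 23924.8 + 34300 = 61011.2 Pa
In mbar: 61011.2 / 100 = 610.112 mbar

610 mbar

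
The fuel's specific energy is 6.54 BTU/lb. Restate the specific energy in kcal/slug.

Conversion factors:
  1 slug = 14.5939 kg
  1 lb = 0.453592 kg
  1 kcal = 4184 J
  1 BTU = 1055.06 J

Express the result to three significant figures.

6.54 BTU/lb × 1055.06 J/BTU ÷ 0.453592 kg/lb = 15212.1 J/kg
15212.1 J/kg ÷ 4184 J/kcal × 14.5939 kg/slug = 53.0602 kcal/slug

53.1 kcal/slug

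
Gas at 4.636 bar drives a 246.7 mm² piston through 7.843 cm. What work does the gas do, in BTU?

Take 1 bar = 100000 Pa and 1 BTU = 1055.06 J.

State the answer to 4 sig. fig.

4.636 bar → 463600 Pa
246.7 mm² → 2.467×10⁻⁴ m²
F = P × A = 463600 × 2.467×10⁻⁴ = 114.37 N
7.843 cm → 0.07843 m
W = F × d = 114.37 × 0.07843 = 8.97004 J
In BTU: 8.97004 / 1055.06 = 0.00850192 BTU

0.008502 BTU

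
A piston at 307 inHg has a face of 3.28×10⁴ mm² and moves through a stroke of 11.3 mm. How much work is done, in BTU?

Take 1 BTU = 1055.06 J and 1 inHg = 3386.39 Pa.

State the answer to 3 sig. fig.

0.365 BTU

307 inHg → 1.03962×10⁶ Pa
3.28×10⁴ mm² → 0.0328 m²
F = P × A = 1.03962×10⁶ × 0.0328 = 34099.5 N
11.3 mm → 0.0113 m
W = F × d = 34099.5 × 0.0113 = 385.324 J
In BTU: 385.324 / 1055.06 = 0.365215 BTU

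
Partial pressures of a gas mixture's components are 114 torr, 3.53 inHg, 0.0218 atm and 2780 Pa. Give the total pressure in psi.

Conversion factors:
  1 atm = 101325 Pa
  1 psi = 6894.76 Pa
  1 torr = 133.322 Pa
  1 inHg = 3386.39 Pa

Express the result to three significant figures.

114 torr × 133.322 → 15198.7 Pa
3.53 inHg × 3386.39 → 11954 Pa
0.0218 atm × 101325 → 2208.89 Pa
2780 Pa (already Pa)
Total: 15198.7 + 11954 + 2208.89 + 2780 = 32141.6 Pa
In psi: 32141.6 / 6894.76 = 4.66174 psi

4.66 psi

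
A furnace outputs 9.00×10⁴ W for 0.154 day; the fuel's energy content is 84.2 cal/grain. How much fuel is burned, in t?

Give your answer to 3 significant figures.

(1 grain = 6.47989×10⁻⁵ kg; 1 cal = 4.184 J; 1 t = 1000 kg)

0.220 t

0.154 day → 13305.6 s
E = P × t = 90000 × 13305.6 = 1.1975×10⁹ J
84.2 cal/grain → 5.43671×10⁶ J/kg
m = E / e_s = 1.1975×10⁹ / 5.43671×10⁶ = 220.262 kg
In t: 220.262 / 1000 = 0.220262 t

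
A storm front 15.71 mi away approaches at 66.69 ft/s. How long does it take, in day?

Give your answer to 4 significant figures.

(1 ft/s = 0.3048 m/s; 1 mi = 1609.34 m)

15.71 mi × 1609.34 → 25282.7 m
66.69 ft/s × 0.3048 → 20.3271 m/s
t = d / v = 25282.7 m / 20.3271 m/s = 1243.79 s
1243.79 s ÷ (86400 s/day) = 0.0143957 day

0.01440 day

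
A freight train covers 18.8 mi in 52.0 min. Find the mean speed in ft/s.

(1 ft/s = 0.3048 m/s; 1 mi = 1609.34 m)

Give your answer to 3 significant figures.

18.8 mi × 1609.34 = 30255.6 m
52.0 min × 60 = 3120 s
v = d / t = 30255.6 m / 3120 s = 9.69731 m/s
9.69731 m/s ÷ (0.3048 m/s/ft/s) = 31.8153 ft/s

31.8 ft/s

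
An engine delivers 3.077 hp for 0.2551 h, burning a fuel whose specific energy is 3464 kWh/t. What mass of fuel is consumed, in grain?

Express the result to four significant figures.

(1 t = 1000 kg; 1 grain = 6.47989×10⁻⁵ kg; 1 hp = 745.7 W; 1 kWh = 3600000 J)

3.077 hp → 2294.52 W
0.2551 h → 918.36 s
E = P × t = 2294.52 × 918.36 = 2.1072×10⁶ J
3464 kWh/t → 1.24704×10⁷ J/kg
m = E / e_s = 2.1072×10⁶ / 1.24704×10⁷ = 0.168976 kg
In grain: 0.168976 / 6.47989×10⁻⁵ = 2607.7 grain

2608 grain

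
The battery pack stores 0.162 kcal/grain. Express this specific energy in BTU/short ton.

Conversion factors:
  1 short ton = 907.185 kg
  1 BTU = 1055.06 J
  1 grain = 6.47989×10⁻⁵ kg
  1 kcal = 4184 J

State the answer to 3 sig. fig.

8.99×10⁶ BTU/short ton

0.162 kcal/grain × 4184 J/kcal ÷ 6.47989×10⁻⁵ kg/grain = 1.04602×10⁷ J/kg
1.04602×10⁷ J/kg ÷ 1055.06 J/BTU × 907.185 kg/short ton = 8.99412×10⁶ BTU/short ton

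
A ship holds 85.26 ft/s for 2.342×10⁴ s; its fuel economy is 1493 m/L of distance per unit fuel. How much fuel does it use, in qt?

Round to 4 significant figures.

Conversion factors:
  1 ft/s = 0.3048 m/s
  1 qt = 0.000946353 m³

430.8 qt

85.26 ft/s → 25.9872 m/s
d = v × t = 25.9872 × 23420 = 608620 m
1493 m/L → 1.493×10⁶ m/m³
V = d / (distance per unit fuel) = 608620 / 1.493×10⁶ = 0.407649 m³
In qt: 0.407649 / 0.000946353 = 430.758 qt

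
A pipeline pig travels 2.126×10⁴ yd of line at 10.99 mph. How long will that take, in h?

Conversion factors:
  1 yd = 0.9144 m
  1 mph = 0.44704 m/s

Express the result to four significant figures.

2.126×10⁴ yd × 0.9144 → 19440.1 m
10.99 mph × 0.44704 → 4.91297 m/s
t = d / v = 19440.1 m / 4.91297 m/s = 3956.89 s
3956.89 s ÷ (3600 s/h) = 1.09914 h

1.099 h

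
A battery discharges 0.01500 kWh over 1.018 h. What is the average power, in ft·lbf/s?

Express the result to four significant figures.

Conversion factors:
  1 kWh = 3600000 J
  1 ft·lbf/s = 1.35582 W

10.87 ft·lbf/s

0.01500 kWh × 3600000 = 54000 J
1.018 h × 3600 = 3664.8 s
P = E / t = 54000 J / 3664.8 s = 14.7348 W
14.7348 W ÷ (1.35582 W/ft·lbf/s) = 10.8678 ft·lbf/s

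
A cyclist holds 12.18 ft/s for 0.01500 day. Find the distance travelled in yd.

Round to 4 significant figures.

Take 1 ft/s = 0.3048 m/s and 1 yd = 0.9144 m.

12.18 ft/s × 0.3048 → 3.71246 m/s
0.01500 day × 86400 → 1296 s
d = v × t = 3.71246 m/s × 1296 s = 4811.35 m
4811.35 m ÷ (0.9144 m/yd) = 5261.76 yd

5262 yd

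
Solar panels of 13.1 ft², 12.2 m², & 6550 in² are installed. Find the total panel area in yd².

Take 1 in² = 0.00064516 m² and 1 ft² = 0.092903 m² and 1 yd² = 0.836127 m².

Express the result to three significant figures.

13.1 ft² × 0.092903 = 1.21703 m²
12.2 m² (already m²)
6550 in² × 0.00064516 = 4.2258 m²
Total: 1.21703 + 12.2 + 4.2258 = 17.6428 m²
In yd²: 17.6428 / 0.836127 = 21.1006 yd²

21.1 yd²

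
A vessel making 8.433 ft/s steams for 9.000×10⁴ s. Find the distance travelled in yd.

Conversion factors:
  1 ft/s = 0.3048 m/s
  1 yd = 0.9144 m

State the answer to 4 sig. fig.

2.530×10⁵ yd

8.433 ft/s × 0.3048 = 2.57038 m/s
d = v × t = 2.57038 m/s × 90000 s = 231334 m
231334 m ÷ (0.9144 m/yd) = 252990 yd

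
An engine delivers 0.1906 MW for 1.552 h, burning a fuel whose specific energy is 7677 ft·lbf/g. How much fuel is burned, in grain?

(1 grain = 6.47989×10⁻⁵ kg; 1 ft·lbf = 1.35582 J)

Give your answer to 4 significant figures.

0.1906 MW → 190600 W
1.552 h → 5587.2 s
E = P × t = 190600 × 5587.2 = 1.06492×10⁹ J
7677 ft·lbf/g → 1.04086×10⁷ J/kg
m = E / e_s = 1.06492×10⁹ / 1.04086×10⁷ = 102.312 kg
In grain: 102.312 / 6.47989×10⁻⁵ = 1.57892×10⁶ grain

1.579×10⁶ grain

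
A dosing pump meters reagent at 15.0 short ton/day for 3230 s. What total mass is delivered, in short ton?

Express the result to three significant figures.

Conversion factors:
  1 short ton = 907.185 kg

15.0 short ton/day → 0.157497 kg/s
m = ṁ × t = 0.157497 × 3230 = 508.715 kg
In short ton: 508.715 / 907.185 = 0.560762 short ton

0.561 short ton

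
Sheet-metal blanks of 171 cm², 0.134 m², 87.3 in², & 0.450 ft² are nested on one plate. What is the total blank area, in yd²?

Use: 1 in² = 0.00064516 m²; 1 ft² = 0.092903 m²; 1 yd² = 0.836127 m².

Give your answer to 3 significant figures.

0.298 yd²

171 cm² × 0.0001 → 0.0171 m²
0.134 m² (already m²)
87.3 in² × 0.00064516 → 0.0563225 m²
0.450 ft² × 0.092903 → 0.0418064 m²
Combined: 0.0171 + 0.134 + 0.0563225 + 0.0418064 = 0.249229 m²
In yd²: 0.249229 / 0.836127 = 0.298076 yd²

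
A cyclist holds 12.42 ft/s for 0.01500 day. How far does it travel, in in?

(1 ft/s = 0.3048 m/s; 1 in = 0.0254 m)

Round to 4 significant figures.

1.932×10⁵ in

12.42 ft/s × 0.3048 → 3.78562 m/s
0.01500 day × 86400 → 1296 s
d = v × t = 3.78562 m/s × 1296 s = 4906.16 m
4906.16 m ÷ (0.0254 m/in) = 193156 in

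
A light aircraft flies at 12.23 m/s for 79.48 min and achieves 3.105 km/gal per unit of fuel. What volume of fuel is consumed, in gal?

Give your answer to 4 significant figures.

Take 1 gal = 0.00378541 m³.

18.78 gal

79.48 min → 4768.8 s
d = v × t = 12.23 × 4768.8 = 58322.4 m
3.105 km/gal → 820255 m/m³
V = d / (distance per unit fuel) = 58322.4 / 820255 = 0.0711028 m³
In gal: 0.0711028 / 0.00378541 = 18.7834 gal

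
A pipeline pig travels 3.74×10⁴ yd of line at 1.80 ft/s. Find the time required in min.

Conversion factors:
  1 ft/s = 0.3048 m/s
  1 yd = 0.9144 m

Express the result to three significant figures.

3.74×10⁴ yd × 0.9144 = 34198.6 m
1.80 ft/s × 0.3048 = 0.54864 m/s
t = d / v = 34198.6 m / 0.54864 m/s = 62333.4 s
62333.4 s ÷ (60 s/min) = 1038.89 min

1040 min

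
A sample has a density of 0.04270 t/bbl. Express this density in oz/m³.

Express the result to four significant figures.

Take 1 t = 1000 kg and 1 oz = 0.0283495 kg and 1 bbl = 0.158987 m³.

9474 oz/m³

0.04270 t/bbl × 1000 kg/t ÷ 0.158987 m³/bbl = 268.575 kg/m³
268.575 kg/m³ ÷ 0.0283495 kg/oz = 9473.71 oz/m³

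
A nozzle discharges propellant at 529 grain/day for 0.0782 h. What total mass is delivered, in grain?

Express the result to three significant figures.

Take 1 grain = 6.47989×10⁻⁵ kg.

529 grain/day → 3.96743×10⁻⁷ kg/s
0.0782 h → 281.52 s
m = ṁ × t = 3.96743×10⁻⁷ × 281.52 = 1.11691×10⁻⁴ kg
In grain: 1.11691×10⁻⁴ / 6.47989×10⁻⁵ = 1.72366 grain

1.72 grain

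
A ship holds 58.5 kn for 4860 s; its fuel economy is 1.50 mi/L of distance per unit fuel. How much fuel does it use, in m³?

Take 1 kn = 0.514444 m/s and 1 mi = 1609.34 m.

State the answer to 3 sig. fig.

0.0606 m³

58.5 kn → 30.095 m/s
d = v × t = 30.095 × 4860 = 146262 m
1.50 mi/L → 2.41401×10⁶ m/m³
V = d / (distance per unit fuel) = 146262 / 2.41401×10⁶ = 0.0605888 m³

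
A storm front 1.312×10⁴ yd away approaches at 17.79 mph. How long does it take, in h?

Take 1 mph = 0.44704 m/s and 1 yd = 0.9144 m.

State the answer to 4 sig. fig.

0.4190 h

1.312×10⁴ yd × 0.9144 → 11996.9 m
17.79 mph × 0.44704 → 7.95284 m/s
t = d / v = 11996.9 m / 7.95284 m/s = 1508.51 s
1508.51 s ÷ (3600 s/h) = 0.419031 h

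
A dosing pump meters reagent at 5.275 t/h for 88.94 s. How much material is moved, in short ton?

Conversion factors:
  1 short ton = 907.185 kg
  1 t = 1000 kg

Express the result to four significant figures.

0.1437 short ton

5.275 t/h → 1.46528 kg/s
m = ṁ × t = 1.46528 × 88.94 = 130.322 kg
In short ton: 130.322 / 907.185 = 0.143655 short ton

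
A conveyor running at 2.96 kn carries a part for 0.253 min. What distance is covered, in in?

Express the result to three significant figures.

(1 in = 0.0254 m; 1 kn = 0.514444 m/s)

910 in

2.96 kn × 0.514444 = 1.52275 m/s
0.253 min × 60 = 15.18 s
d = v × t = 1.52275 m/s × 15.18 s = 23.1153 m
23.1153 m ÷ (0.0254 m/in) = 910.051 in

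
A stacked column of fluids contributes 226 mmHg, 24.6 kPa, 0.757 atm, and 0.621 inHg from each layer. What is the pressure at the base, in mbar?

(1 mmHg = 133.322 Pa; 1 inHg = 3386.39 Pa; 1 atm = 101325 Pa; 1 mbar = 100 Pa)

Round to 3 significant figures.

226 mmHg × 133.322 = 30130.8 Pa
24.6 kPa × 1000 = 24600 Pa
0.757 atm × 101325 = 76703 Pa
0.621 inHg × 3386.39 = 2102.95 Pa
Total: 30130.8 + 24600 + 76703 + 2102.95 = 133537 Pa
In mbar: 133537 / 100 = 1335.37 mbar

1340 mbar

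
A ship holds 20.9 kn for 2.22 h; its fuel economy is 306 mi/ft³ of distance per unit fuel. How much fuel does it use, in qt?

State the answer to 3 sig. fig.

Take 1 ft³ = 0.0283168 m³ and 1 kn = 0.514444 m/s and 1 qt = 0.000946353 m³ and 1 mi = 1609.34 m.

5.22 qt

20.9 kn → 10.7519 m/s
2.22 h → 7992 s
d = v × t = 10.7519 × 7992 = 85929.2 m
306 mi/ft³ → 1.7391×10⁷ m/m³
V = d / (distance per unit fuel) = 85929.2 / 1.7391×10⁷ = 0.00494102 m³
In qt: 0.00494102 / 0.000946353 = 5.22112 qt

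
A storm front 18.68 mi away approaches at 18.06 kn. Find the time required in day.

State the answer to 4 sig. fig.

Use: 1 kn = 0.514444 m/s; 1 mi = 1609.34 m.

18.68 mi × 1609.34 = 30062.5 m
18.06 kn × 0.514444 = 9.29086 m/s
t = d / v = 30062.5 m / 9.29086 m/s = 3235.71 s
3235.71 s ÷ (86400 s/day) = 0.0374503 day

0.03745 day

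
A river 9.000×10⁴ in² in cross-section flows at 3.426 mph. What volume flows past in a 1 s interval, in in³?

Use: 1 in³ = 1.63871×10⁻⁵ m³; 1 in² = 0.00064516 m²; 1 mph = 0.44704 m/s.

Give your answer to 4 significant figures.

3.426 mph × 0.44704 = 1.53156 m/s
9.000×10⁴ in² × 0.00064516 = 58.0644 m²
V = v × A × t = 1.53156 m/s × 58.0644 m² × 1 s = 88.9291 m³
88.9291 m³ ÷ (1.63871×10⁻⁵ m³/in³) = 5.42677×10⁶ in³

5.427×10⁶ in³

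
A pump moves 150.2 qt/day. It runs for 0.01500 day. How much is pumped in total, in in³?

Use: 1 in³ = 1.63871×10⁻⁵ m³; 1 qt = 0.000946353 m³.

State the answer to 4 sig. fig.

150.2 qt/day → 1.64516×10⁻⁶ m³/s
0.01500 day → 1296 s
V = Q × t = 1.64516×10⁻⁶ × 1296 = 0.00213213 m³
In in³: 0.00213213 / 1.63871×10⁻⁵ = 130.11 in³

130.1 in³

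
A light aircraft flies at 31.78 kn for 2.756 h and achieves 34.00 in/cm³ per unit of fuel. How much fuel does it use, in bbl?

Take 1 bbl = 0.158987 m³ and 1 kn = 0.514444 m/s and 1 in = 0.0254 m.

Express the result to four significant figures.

31.78 kn → 16.349 m/s
2.756 h → 9921.6 s
d = v × t = 16.349 × 9921.6 = 162208 m
34.00 in/cm³ → 863600 m/m³
V = d / (distance per unit fuel) = 162208 / 863600 = 0.187828 m³
In bbl: 0.187828 / 0.158987 = 1.1814 bbl

1.181 bbl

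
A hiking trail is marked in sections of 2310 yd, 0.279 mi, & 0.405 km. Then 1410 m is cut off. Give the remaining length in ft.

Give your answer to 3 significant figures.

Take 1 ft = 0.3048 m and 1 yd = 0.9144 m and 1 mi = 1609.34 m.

2310 yd × 0.9144 = 2112.26 m
0.279 mi × 1609.34 = 449.006 m
0.405 km × 1000 = 405 m
1410 m (already m)
Sum: 2112.26 + 449.006 + 405 − 1410 = 1556.27 m
In ft: 1556.27 / 0.3048 = 5105.87 ft

5110 ft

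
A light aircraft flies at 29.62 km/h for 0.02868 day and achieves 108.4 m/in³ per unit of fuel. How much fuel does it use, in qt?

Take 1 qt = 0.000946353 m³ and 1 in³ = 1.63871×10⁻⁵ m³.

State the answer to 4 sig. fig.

3.257 qt

29.62 km/h → 8.22778 m/s
0.02868 day → 2477.95 s
d = v × t = 8.22778 × 2477.95 = 20388 m
108.4 m/in³ → 6.61496×10⁶ m/m³
V = d / (distance per unit fuel) = 20388 / 6.61496×10⁶ = 0.0030821 m³
In qt: 0.0030821 / 0.000946353 = 3.25682 qt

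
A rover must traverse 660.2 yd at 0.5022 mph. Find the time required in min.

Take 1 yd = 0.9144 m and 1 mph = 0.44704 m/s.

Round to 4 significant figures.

660.2 yd × 0.9144 → 603.687 m
0.5022 mph × 0.44704 → 0.224503 m/s
t = d / v = 603.687 m / 0.224503 m/s = 2688.99 s
2688.99 s ÷ (60 s/min) = 44.8165 min

44.82 min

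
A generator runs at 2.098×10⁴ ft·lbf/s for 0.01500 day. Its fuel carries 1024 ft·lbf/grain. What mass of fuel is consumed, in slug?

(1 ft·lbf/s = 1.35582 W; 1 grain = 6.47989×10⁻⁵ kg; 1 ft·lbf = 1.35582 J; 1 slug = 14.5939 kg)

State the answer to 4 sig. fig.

0.1179 slug

2.098×10⁴ ft·lbf/s → 28445.1 W
0.01500 day → 1296 s
E = P × t = 28445.1 × 1296 = 3.68648×10⁷ J
1024 ft·lbf/grain → 2.14257×10⁷ J/kg
m = E / e_s = 3.68648×10⁷ / 2.14257×10⁷ = 1.72059 kg
In slug: 1.72059 / 14.5939 = 0.117898 slug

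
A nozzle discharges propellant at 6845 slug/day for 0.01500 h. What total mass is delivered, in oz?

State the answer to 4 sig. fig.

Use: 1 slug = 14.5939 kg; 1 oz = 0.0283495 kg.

2202 oz

6845 slug/day → 1.15619 kg/s
0.01500 h → 54 s
m = ṁ × t = 1.15619 × 54 = 62.4343 kg
In oz: 62.4343 / 0.0283495 = 2202.31 oz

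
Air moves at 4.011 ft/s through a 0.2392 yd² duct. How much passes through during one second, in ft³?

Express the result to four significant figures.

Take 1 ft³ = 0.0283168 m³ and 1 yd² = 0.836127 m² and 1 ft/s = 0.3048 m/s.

4.011 ft/s × 0.3048 = 1.22255 m/s
0.2392 yd² × 0.836127 = 0.200002 m²
V = v × A × t = 1.22255 m/s × 0.200002 m² × 1 s = 0.244512 m³
0.244512 m³ ÷ (0.0283168 m³/ft³) = 8.63487 ft³

8.635 ft³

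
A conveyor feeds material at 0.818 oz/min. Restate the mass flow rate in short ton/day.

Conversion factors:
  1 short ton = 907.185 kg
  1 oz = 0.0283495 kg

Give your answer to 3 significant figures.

0.0368 short ton/day

0.818 oz/min × 0.0283495 kg/oz ÷ 60 s/min = 3.86498×10⁻⁴ kg/s
3.86498×10⁻⁴ kg/s ÷ 907.185 kg/short ton × 86400 s/day = 0.0368099 short ton/day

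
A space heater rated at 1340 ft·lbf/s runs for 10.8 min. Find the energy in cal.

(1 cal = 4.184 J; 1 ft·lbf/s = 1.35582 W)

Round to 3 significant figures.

1340 ft·lbf/s × 1.35582 → 1816.8 W
10.8 min × 60 → 648 s
E = P × t = 1816.8 W × 648 s = 1.17729×10⁶ J
1.17729×10⁶ J ÷ (4.184 J/cal) = 281379 cal

2.81×10⁵ cal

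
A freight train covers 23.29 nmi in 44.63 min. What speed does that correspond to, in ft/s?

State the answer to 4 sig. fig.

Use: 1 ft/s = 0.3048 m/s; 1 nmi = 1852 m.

52.85 ft/s

23.29 nmi × 1852 = 43133.1 m
44.63 min × 60 = 2677.8 s
v = d / t = 43133.1 m / 2677.8 s = 16.1077 m/s
16.1077 m/s ÷ (0.3048 m/s/ft/s) = 52.8468 ft/s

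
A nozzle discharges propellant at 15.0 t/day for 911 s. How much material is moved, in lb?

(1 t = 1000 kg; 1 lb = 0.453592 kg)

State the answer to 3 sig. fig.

349 lb

15.0 t/day → 0.173611 kg/s
m = ṁ × t = 0.173611 × 911 = 158.16 kg
In lb: 158.16 / 0.453592 = 348.683 lb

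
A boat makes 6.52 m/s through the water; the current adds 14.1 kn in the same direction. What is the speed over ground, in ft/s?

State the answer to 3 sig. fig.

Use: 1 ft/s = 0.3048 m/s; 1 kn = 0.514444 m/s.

6.52 m/s (already m/s)
14.1 kn × 0.514444 = 7.25366 m/s
Sum: 6.52 + 7.25366 = 13.7737 m/s
In ft/s: 13.7737 / 0.3048 = 45.1893 ft/s

45.2 ft/s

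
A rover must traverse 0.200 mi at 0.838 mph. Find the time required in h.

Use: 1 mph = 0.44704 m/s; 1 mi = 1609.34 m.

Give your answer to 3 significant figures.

0.200 mi × 1609.34 = 321.868 m
0.838 mph × 0.44704 = 0.37462 m/s
t = d / v = 321.868 m / 0.37462 m/s = 859.185 s
859.185 s ÷ (3600 s/h) = 0.238662 h

0.239 h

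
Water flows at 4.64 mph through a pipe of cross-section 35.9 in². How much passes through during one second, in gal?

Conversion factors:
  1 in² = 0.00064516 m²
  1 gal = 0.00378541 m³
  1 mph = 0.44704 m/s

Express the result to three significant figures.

4.64 mph × 0.44704 → 2.07427 m/s
35.9 in² × 0.00064516 → 0.0231612 m²
V = v × A × t = 2.07427 m/s × 0.0231612 m² × 1 s = 0.0480426 m³
0.0480426 m³ ÷ (0.00378541 m³/gal) = 12.6915 gal

12.7 gal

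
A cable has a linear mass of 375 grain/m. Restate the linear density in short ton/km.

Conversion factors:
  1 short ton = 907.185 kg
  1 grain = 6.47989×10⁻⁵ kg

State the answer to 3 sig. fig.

375 grain/m × 6.47989×10⁻⁵ kg/grain = 0.0242996 kg/m
0.0242996 kg/m ÷ 907.185 kg/short ton × 1000 m/km = 0.0267857 short ton/km

0.0268 short ton/km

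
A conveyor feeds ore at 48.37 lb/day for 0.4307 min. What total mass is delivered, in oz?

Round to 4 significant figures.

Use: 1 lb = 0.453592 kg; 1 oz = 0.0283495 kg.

48.37 lb/day → 2.53938×10⁻⁴ kg/s
0.4307 min → 25.842 s
m = ṁ × t = 2.53938×10⁻⁴ × 25.842 = 0.00656227 kg
In oz: 0.00656227 / 0.0283495 = 0.231477 oz

0.2315 oz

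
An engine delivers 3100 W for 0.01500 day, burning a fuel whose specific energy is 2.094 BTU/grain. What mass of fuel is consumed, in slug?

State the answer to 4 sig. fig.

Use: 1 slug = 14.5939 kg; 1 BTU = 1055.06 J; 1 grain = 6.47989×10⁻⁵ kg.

0.008074 slug

0.01500 day → 1296 s
E = P × t = 3100 × 1296 = 4.0176×10⁶ J
2.094 BTU/grain → 3.40946×10⁷ J/kg
m = E / e_s = 4.0176×10⁶ / 3.40946×10⁷ = 0.117837 kg
In slug: 0.117837 / 14.5939 = 0.0080744 slug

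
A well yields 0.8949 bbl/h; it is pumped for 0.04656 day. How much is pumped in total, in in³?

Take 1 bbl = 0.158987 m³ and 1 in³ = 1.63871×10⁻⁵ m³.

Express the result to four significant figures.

0.8949 bbl/h → 3.95215×10⁻⁵ m³/s
0.04656 day → 4022.78 s
V = Q × t = 3.95215×10⁻⁵ × 4022.78 = 0.158986 m³
In in³: 0.158986 / 1.63871×10⁻⁵ = 9701.9 in³

9702 in³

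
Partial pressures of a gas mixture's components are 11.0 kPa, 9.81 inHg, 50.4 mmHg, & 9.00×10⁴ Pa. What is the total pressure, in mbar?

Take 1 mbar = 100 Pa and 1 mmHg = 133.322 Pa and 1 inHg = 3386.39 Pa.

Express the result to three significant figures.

1410 mbar

11.0 kPa × 1000 = 11000 Pa
9.81 inHg × 3386.39 = 33220.5 Pa
50.4 mmHg × 133.322 = 6719.43 Pa
9.00×10⁴ Pa (already Pa)
Combined: 11000 + 33220.5 + 6719.43 + 90000 = 140940 Pa
In mbar: 140940 / 100 = 1409.4 mbar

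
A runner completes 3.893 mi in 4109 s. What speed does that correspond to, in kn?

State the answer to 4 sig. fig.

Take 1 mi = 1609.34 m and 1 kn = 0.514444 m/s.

3.893 mi × 1609.34 → 6265.16 m
v = d / t = 6265.16 m / 4109 s = 1.52474 m/s
1.52474 m/s ÷ (0.514444 m/s/kn) = 2.96386 kn

2.964 kn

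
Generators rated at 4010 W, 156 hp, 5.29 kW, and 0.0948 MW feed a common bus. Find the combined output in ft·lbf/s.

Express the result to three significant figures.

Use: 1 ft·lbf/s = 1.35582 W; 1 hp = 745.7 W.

1.63×10⁵ ft·lbf/s

4010 W (already W)
156 hp × 745.7 = 116329 W
5.29 kW × 1000 = 5290 W
0.0948 MW × 1000000 = 94800 W
Sum: 4010 + 116329 + 5290 + 94800 = 220429 W
In ft·lbf/s: 220429 / 1.35582 = 162580 ft·lbf/s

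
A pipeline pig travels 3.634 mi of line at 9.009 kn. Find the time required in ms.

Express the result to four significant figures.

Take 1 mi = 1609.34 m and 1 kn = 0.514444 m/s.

3.634 mi × 1609.34 → 5848.34 m
9.009 kn × 0.514444 → 4.63463 m/s
t = d / v = 5848.34 m / 4.63463 m/s = 1261.88 s
1261.88 s ÷ (0.001 s/ms) = 1.26188×10⁶ ms

1.262×10⁶ ms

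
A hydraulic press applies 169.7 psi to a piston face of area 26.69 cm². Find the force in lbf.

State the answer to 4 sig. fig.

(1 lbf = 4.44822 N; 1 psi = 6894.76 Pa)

169.7 psi × 6894.76 = 1.17004×10⁶ Pa
26.69 cm² × 0.0001 = 0.002669 m²
F = P × A = 1.17004×10⁶ Pa × 0.002669 m² = 3122.84 N
3122.84 N ÷ (4.44822 N/lbf) = 702.043 lbf

702.0 lbf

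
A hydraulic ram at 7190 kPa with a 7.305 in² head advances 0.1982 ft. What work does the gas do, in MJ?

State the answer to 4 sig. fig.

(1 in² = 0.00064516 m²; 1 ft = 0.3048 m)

0.002047 MJ

7190 kPa → 7.19×10⁶ Pa
7.305 in² → 0.00471289 m²
F = P × A = 7.19×10⁶ × 0.00471289 = 33885.7 N
0.1982 ft → 0.0604114 m
W = F × d = 33885.7 × 0.0604114 = 2047.08 J
In MJ: 2047.08 / 1000000 = 0.00204708 MJ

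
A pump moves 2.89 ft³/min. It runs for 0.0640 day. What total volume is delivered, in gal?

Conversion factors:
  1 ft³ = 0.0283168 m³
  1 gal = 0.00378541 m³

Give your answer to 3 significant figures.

1990 gal

2.89 ft³/min → 0.00136393 m³/s
0.0640 day → 5529.6 s
V = Q × t = 0.00136393 × 5529.6 = 7.54199 m³
In gal: 7.54199 / 0.00378541 = 1992.38 gal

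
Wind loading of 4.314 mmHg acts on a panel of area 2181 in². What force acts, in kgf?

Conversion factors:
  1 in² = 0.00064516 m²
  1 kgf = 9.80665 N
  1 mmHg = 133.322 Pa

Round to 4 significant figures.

4.314 mmHg × 133.322 → 575.151 Pa
2181 in² × 0.00064516 → 1.40709 m²
F = P × A = 575.151 Pa × 1.40709 m² = 809.289 N
809.289 N ÷ (9.80665 N/kgf) = 82.5245 kgf

82.52 kgf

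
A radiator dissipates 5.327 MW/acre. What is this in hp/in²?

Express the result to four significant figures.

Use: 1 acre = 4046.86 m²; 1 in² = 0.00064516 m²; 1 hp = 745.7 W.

0.001139 hp/in²

5.327 MW/acre × 1000000 W/MW ÷ 4046.86 m²/acre = 1316.33 W/m²
1316.33 W/m² ÷ 745.7 W/hp × 0.00064516 m²/in² = 0.00113885 hp/in²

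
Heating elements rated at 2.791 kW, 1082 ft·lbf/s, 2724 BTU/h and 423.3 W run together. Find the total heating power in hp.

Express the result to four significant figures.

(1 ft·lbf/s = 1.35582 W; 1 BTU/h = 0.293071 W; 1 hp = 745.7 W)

2.791 kW × 1000 = 2791 W
1082 ft·lbf/s × 1.35582 = 1467 W
2724 BTU/h × 0.293071 = 798.325 W
423.3 W (already W)
Sum: 2791 + 1467 + 798.325 + 423.3 = 5479.62 W
In hp: 5479.62 / 745.7 = 7.34829 hp

7.348 hp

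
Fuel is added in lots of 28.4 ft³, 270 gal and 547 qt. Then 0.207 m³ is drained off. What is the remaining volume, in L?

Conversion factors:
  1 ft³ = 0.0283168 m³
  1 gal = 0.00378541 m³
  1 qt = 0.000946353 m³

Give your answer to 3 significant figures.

28.4 ft³ × 0.0283168 = 0.804197 m³
270 gal × 0.00378541 = 1.02206 m³
547 qt × 0.000946353 = 0.517655 m³
0.207 m³ (already m³)
Net: 0.804197 + 1.02206 + 0.517655 − 0.207 = 2.13691 m³
In L: 2.13691 / 0.001 = 2136.91 L

2140 L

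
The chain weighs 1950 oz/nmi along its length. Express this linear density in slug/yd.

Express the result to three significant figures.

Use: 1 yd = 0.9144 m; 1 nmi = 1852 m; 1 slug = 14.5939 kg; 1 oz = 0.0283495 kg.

1950 oz/nmi × 0.0283495 kg/oz ÷ 1852 m/nmi = 0.0298496 kg/m
0.0298496 kg/m ÷ 14.5939 kg/slug × 0.9144 m/yd = 0.00187027 slug/yd

0.00187 slug/yd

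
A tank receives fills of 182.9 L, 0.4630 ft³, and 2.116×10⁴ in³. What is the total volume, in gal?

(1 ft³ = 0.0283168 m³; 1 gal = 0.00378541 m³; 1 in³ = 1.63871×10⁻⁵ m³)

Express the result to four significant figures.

143.4 gal

182.9 L × 0.001 = 0.1829 m³
0.4630 ft³ × 0.0283168 = 0.0131107 m³
2.116×10⁴ in³ × 1.63871×10⁻⁵ = 0.346751 m³
Total: 0.1829 + 0.0131107 + 0.346751 = 0.542762 m³
In gal: 0.542762 / 0.00378541 = 143.383 gal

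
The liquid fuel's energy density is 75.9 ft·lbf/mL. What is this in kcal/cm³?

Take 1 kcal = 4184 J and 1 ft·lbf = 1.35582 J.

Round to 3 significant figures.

0.0246 kcal/cm³

75.9 ft·lbf/mL × 1.35582 J/ft·lbf ÷ 10⁻⁶ m³/mL = 1.02907×10⁸ J/m³
1.02907×10⁸ J/m³ ÷ 4184 J/kcal × 10⁻⁶ m³/cm³ = 0.0245954 kcal/cm³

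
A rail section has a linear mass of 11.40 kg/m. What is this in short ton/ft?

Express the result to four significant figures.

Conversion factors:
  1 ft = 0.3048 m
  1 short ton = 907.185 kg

11.40 kg/m is already 11.4 kg/m
11.4 kg/m ÷ 907.185 kg/short ton × 0.3048 m/ft = 0.00383022 short ton/ft

0.003830 short ton/ft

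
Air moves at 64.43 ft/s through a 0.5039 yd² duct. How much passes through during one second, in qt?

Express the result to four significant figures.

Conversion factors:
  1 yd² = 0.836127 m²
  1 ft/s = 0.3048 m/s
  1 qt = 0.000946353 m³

8743 qt

64.43 ft/s × 0.3048 → 19.6383 m/s
0.5039 yd² × 0.836127 → 0.421324 m²
V = v × A × t = 19.6383 m/s × 0.421324 m² × 1 s = 8.27409 m³
8.27409 m³ ÷ (0.000946353 m³/qt) = 8743.13 qt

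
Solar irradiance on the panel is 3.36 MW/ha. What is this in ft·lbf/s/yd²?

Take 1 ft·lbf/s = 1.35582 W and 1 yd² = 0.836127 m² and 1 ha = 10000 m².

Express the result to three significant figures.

3.36 MW/ha × 1000000 W/MW ÷ 10000 m²/ha = 336 W/m²
336 W/m² ÷ 1.35582 W/ft·lbf/s × 0.836127 m²/yd² = 207.209 ft·lbf/s/yd²

207 ft·lbf/s/yd²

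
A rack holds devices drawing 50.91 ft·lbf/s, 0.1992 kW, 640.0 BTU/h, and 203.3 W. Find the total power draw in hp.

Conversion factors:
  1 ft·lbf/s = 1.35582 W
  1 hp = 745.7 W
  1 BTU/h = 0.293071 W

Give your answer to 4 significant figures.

50.91 ft·lbf/s × 1.35582 = 69.0248 W
0.1992 kW × 1000 = 199.2 W
640.0 BTU/h × 0.293071 = 187.565 W
203.3 W (already W)
Sum: 69.0248 + 199.2 + 187.565 + 203.3 = 659.09 W
In hp: 659.09 / 745.7 = 0.883854 hp

0.8839 hp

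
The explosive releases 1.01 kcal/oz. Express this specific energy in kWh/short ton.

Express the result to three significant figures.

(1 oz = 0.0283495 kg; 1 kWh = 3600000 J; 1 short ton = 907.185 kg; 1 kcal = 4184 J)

1.01 kcal/oz × 4184 J/kcal ÷ 0.0283495 kg/oz = 149062 J/kg
149062 J/kg ÷ 3600000 J/kWh × 907.185 kg/short ton = 37.563 kWh/short ton

37.6 kWh/short ton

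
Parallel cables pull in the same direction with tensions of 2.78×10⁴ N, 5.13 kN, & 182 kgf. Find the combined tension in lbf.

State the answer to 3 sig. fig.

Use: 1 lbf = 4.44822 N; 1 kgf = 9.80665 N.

7800 lbf

2.78×10⁴ N (already N)
5.13 kN × 1000 = 5130 N
182 kgf × 9.80665 = 1784.81 N
Combined: 27800 + 5130 + 1784.81 = 34714.8 N
In lbf: 34714.8 / 4.44822 = 7804.2 lbf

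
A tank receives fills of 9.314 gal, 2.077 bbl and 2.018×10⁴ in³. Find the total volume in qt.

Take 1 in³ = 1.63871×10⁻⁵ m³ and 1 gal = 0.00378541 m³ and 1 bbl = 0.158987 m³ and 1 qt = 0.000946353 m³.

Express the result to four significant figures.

735.6 qt

9.314 gal × 0.00378541 = 0.0352573 m³
2.077 bbl × 0.158987 = 0.330216 m³
2.018×10⁴ in³ × 1.63871×10⁻⁵ = 0.330692 m³
Combined: 0.0352573 + 0.330216 + 0.330692 = 0.696165 m³
In qt: 0.696165 / 0.000946353 = 735.629 qt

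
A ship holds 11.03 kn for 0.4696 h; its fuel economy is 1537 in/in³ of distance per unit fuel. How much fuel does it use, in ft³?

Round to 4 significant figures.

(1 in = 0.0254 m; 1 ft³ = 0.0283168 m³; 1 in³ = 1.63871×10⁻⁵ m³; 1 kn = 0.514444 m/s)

0.1422 ft³

11.03 kn → 5.67432 m/s
0.4696 h → 1690.56 s
d = v × t = 5.67432 × 1690.56 = 9592.78 m
1537 in/in³ → 2.38235×10⁶ m/m³
V = d / (distance per unit fuel) = 9592.78 / 2.38235×10⁶ = 0.0040266 m³
In ft³: 0.0040266 / 0.0283168 = 0.142198 ft³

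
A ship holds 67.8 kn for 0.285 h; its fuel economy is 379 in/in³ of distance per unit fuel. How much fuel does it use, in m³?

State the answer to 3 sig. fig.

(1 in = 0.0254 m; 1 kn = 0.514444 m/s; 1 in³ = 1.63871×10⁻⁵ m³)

67.8 kn → 34.8793 m/s
0.285 h → 1026 s
d = v × t = 34.8793 × 1026 = 35786.2 m
379 in/in³ → 587450 m/m³
V = d / (distance per unit fuel) = 35786.2 / 587450 = 0.0609179 m³

0.0609 m³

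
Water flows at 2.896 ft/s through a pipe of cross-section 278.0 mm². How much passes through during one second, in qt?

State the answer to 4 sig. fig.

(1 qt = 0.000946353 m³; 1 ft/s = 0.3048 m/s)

2.896 ft/s × 0.3048 = 0.882701 m/s
278.0 mm² × 10⁻⁶ = 2.78×10⁻⁴ m²
V = v × A × t = 0.882701 m/s × 2.78×10⁻⁴ m² × 1 s = 2.45391×10⁻⁴ m³
2.45391×10⁻⁴ m³ ÷ (0.000946353 m³/qt) = 0.259302 qt

0.2593 qt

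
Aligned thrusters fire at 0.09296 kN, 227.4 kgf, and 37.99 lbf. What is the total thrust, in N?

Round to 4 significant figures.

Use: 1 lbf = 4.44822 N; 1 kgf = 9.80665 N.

0.09296 kN × 1000 → 92.96 N
227.4 kgf × 9.80665 → 2230.03 N
37.99 lbf × 4.44822 → 168.988 N
Combined: 92.96 + 2230.03 + 168.988 = 2491.98 N

2492 N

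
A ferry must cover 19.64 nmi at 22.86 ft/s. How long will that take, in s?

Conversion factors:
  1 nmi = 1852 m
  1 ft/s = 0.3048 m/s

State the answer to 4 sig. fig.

5220 s

19.64 nmi × 1852 = 36373.3 m
22.86 ft/s × 0.3048 = 6.96773 m/s
t = d / v = 36373.3 m / 6.96773 m/s = 5220.25 s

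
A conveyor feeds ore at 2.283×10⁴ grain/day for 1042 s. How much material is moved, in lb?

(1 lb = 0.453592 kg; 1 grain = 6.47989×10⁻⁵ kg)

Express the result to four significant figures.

0.03933 lb

2.283×10⁴ grain/day → 1.71222×10⁻⁵ kg/s
m = ṁ × t = 1.71222×10⁻⁵ × 1042 = 0.0178413 kg
In lb: 0.0178413 / 0.453592 = 0.0393334 lb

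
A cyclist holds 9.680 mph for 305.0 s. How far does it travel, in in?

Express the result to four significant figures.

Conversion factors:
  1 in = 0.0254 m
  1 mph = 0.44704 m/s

9.680 mph × 0.44704 → 4.32735 m/s
d = v × t = 4.32735 m/s × 305 s = 1319.84 m
1319.84 m ÷ (0.0254 m/in) = 51962.2 in

5.196×10⁴ in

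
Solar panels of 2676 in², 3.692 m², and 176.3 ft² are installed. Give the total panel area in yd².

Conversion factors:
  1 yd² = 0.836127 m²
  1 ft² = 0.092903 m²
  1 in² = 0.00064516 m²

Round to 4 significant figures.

26.07 yd²

2676 in² × 0.00064516 = 1.72645 m²
3.692 m² (already m²)
176.3 ft² × 0.092903 = 16.3788 m²
Total: 1.72645 + 3.692 + 16.3788 = 21.7972 m²
In yd²: 21.7972 / 0.836127 = 26.0692 yd²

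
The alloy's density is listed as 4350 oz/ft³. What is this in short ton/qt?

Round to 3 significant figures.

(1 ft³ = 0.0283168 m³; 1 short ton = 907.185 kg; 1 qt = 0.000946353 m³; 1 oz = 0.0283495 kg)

0.00454 short ton/qt

4350 oz/ft³ × 0.0283495 kg/oz ÷ 0.0283168 m³/ft³ = 4355.02 kg/m³
4355.02 kg/m³ ÷ 907.185 kg/short ton × 0.000946353 m³/qt = 0.00454305 short ton/qt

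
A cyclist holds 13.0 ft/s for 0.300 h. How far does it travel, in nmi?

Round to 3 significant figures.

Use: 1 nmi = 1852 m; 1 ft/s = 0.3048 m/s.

13.0 ft/s × 0.3048 = 3.9624 m/s
0.300 h × 3600 = 1080 s
d = v × t = 3.9624 m/s × 1080 s = 4279.39 m
4279.39 m ÷ (1852 m/nmi) = 2.31069 nmi

2.31 nmi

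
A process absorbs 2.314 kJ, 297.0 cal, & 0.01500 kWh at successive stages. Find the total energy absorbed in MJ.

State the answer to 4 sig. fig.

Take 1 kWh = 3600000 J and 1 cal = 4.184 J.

2.314 kJ × 1000 = 2314 J
297.0 cal × 4.184 = 1242.65 J
0.01500 kWh × 3600000 = 54000 J
Total: 2314 + 1242.65 + 54000 = 57556.6 J
In MJ: 57556.6 / 1000000 = 0.0575566 MJ

0.05756 MJ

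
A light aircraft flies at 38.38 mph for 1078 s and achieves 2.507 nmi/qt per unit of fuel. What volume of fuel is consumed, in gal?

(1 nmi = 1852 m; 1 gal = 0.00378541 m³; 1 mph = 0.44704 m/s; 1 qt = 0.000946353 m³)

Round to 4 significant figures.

0.9959 gal

38.38 mph → 17.1574 m/s
d = v × t = 17.1574 × 1078 = 18495.7 m
2.507 nmi/qt → 4.90617×10⁶ m/m³
V = d / (distance per unit fuel) = 18495.7 / 4.90617×10⁶ = 0.00376989 m³
In gal: 0.00376989 / 0.00378541 = 0.9959 gal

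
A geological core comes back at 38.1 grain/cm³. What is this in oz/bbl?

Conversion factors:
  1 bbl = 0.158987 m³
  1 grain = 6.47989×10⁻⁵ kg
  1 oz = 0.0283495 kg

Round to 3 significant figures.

1.38×10⁴ oz/bbl

38.1 grain/cm³ × 6.47989×10⁻⁵ kg/grain ÷ 10⁻⁶ m³/cm³ = 2468.84 kg/m³
2468.84 kg/m³ ÷ 0.0283495 kg/oz × 0.158987 m³/bbl = 13845.5 oz/bbl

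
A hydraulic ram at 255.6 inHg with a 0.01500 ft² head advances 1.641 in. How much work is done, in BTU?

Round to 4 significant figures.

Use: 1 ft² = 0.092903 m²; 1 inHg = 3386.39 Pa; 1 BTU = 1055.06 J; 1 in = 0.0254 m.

0.04765 BTU

255.6 inHg → 865561 Pa
0.01500 ft² → 0.00139354 m²
F = P × A = 865561 × 0.00139354 = 1206.19 N
1.641 in → 0.0416814 m
W = F × d = 1206.19 × 0.0416814 = 50.2757 J
In BTU: 50.2757 / 1055.06 = 0.047652 BTU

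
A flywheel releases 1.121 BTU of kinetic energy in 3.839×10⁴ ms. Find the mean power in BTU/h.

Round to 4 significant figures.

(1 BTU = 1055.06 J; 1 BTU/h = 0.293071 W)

105.1 BTU/h

1.121 BTU × 1055.06 = 1182.72 J
3.839×10⁴ ms × 0.001 = 38.39 s
P = E / t = 1182.72 J / 38.39 s = 30.808 W
30.808 W ÷ (0.293071 W/BTU/h) = 105.121 BTU/h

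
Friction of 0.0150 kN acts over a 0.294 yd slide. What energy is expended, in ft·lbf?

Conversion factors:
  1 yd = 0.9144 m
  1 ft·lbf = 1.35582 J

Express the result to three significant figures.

2.97 ft·lbf

0.0150 kN × 1000 → 15 N
0.294 yd × 0.9144 → 0.268834 m
W = F × d = 15 N × 0.268834 m = 4.03251 J
4.03251 J ÷ (1.35582 J/ft·lbf) = 2.97422 ft·lbf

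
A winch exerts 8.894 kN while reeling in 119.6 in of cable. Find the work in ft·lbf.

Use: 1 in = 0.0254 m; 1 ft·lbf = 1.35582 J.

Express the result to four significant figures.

1.993×10⁴ ft·lbf

8.894 kN × 1000 → 8894 N
119.6 in × 0.0254 → 3.03784 m
W = F × d = 8894 N × 3.03784 m = 27018.5 J
27018.5 J ÷ (1.35582 J/ft·lbf) = 19927.8 ft·lbf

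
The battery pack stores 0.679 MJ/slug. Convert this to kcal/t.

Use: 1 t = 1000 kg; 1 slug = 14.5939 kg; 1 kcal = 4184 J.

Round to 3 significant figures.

1.11×10⁴ kcal/t

0.679 MJ/slug × 1000000 J/MJ ÷ 14.5939 kg/slug = 46526.3 J/kg
46526.3 J/kg ÷ 4184 J/kcal × 1000 kg/t = 11120.1 kcal/t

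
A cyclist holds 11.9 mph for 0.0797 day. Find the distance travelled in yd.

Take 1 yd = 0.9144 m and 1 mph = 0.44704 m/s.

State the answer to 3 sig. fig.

4.01×10⁴ yd

11.9 mph × 0.44704 = 5.31978 m/s
0.0797 day × 86400 = 6886.08 s
d = v × t = 5.31978 m/s × 6886.08 s = 36632.4 m
36632.4 m ÷ (0.9144 m/yd) = 40061.7 yd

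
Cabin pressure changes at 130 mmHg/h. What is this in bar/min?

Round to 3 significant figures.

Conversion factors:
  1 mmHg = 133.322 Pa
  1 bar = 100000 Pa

130 mmHg/h × 133.322 Pa/mmHg ÷ 3600 s/h = 4.81441 Pa/s
4.81441 Pa/s ÷ 100000 Pa/bar × 60 s/min = 0.00288865 bar/min

0.00289 bar/min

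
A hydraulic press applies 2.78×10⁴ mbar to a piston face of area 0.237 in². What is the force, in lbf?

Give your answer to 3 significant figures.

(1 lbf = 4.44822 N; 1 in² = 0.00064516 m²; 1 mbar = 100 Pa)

2.78×10⁴ mbar × 100 = 2.78×10⁶ Pa
0.237 in² × 0.00064516 = 1.52903×10⁻⁴ m²
F = P × A = 2.78×10⁶ Pa × 1.52903×10⁻⁴ m² = 425.07 N
425.07 N ÷ (4.44822 N/lbf) = 95.5596 lbf

95.6 lbf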